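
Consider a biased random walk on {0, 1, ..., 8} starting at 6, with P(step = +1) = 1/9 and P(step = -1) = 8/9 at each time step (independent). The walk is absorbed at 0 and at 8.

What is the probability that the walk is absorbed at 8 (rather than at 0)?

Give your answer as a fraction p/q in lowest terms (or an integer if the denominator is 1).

Biased walk: p = 1/9, q = 8/9, r = q/p = 8
Gambler's ruin: P(hit 8 before 0 | start at 6) = (1 - r^a)/(1 - r^N)
r^6 = 262144; r^8 = 16777216
P = (1 - 262144) / (1 - 16777216) = -262143 / -16777215 = 4161/266305

Answer: 4161/266305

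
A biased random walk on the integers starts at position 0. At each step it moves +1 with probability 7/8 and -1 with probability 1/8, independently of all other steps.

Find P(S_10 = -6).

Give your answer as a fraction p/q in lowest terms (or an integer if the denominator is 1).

To reach position -6 after 10 steps: need 2 steps of +1 and 8 steps of -1.
Number of such sequences: C(10,2) = 45
Each has probability (7/8)^2 · (1/8)^8 = 49/1073741824
P = 45 · 49/1073741824 = 2205/1073741824

Answer: 2205/1073741824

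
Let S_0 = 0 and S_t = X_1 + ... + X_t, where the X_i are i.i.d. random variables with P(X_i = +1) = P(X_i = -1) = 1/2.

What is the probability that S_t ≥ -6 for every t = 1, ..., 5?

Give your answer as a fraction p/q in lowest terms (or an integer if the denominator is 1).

Let f(t,s) = #length-t paths at position s with S_1..S_t all ≥ -6.
f(t,s) = f(t-1,s-1) + f(t-1,s+1) for s ≥ -6; f(t,s) = 0 for s < -6.
t=0: f(0,0)=1
t=1: f(1,-1)=1 f(1,1)=1
t=2: f(2,-2)=1 f(2,0)=2 f(2,2)=1
t=3: f(3,-3)=1 f(3,-1)=3 f(3,1)=3 f(3,3)=1
t=4: f(4,-4)=1 f(4,-2)=4 f(4,0)=6 f(4,2)=4 f(4,4)=1
t=5: f(5,-5)=1 f(5,-3)=5 f(5,-1)=10 f(5,1)=10 f(5,3)=5 f(5,5)=1
Σ_s f(5,s) = 32
P = 32/32 = 1

Answer: 1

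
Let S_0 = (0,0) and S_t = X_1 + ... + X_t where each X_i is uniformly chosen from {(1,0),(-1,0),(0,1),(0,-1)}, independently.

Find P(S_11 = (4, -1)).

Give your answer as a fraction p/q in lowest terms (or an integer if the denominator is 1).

Answer: 27225/2097152

Derivation:
Let h be the number of horizontal steps (so 11-h are vertical). To end at (4,-1) need (h+4)/2 right-steps and ((11-h)-1)/2 up-steps.
Sum over h with 4 ≤ h ≤ 10, h ≡ 0 (mod 2), 11-h ≡ 1 (mod 2):
h=4: C(11,4)·C(4,4)·C(7,3) = 330·1·35 = 11550
h=6: C(11,6)·C(6,5)·C(5,2) = 462·6·10 = 27720
h=8: C(11,8)·C(8,6)·C(3,1) = 165·28·3 = 13860
h=10: C(11,10)·C(10,7)·C(1,0) = 11·120·1 = 1320
Total favorable: 54450
Total paths: 4^11 = 4194304
P = 54450/4194304 = 27225/2097152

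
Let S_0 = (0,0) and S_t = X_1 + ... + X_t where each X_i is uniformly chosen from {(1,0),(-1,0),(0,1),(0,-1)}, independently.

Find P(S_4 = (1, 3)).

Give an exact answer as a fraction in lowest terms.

Answer: 1/64

Derivation:
Let h be the number of horizontal steps (so 4-h are vertical). To end at (1,3) need (h+1)/2 right-steps and ((4-h)+3)/2 up-steps.
Sum over h with 1 ≤ h ≤ 1, h ≡ 1 (mod 2), 4-h ≡ 1 (mod 2):
h=1: C(4,1)·C(1,1)·C(3,3) = 4·1·1 = 4
Total favorable: 4
Total paths: 4^4 = 256
P = 4/256 = 1/64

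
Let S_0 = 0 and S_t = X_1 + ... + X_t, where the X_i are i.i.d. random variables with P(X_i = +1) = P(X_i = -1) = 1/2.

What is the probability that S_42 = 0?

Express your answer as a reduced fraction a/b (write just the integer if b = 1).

To return to 0 after 42 steps: need exactly 21 steps of +1 and 21 of -1.
Favorable paths: C(42,21) = 538257874440
Total paths: 2^42 = 4398046511104
P = 538257874440/4398046511104 = 67282234305/549755813888

Answer: 67282234305/549755813888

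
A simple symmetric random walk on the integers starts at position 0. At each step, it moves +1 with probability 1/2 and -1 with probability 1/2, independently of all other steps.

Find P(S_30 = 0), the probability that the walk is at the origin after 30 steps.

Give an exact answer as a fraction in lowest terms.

To return to 0 after 30 steps: need exactly 15 steps of +1 and 15 of -1.
Favorable paths: C(30,15) = 155117520
Total paths: 2^30 = 1073741824
P = 155117520/1073741824 = 9694845/67108864

Answer: 9694845/67108864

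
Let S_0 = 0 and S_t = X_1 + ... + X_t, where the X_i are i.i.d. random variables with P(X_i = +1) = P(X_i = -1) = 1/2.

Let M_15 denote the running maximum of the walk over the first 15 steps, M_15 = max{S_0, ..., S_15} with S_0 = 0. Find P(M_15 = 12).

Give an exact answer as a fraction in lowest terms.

Let M_15 = max(S_0,...,S_15). Use the reflection principle: for j ≥ 1, #{paths with M_15 ≥ j} = #{S_15 ≥ j} + #{S_15 ≥ j+1}.
By reflection, #{M_15 ≥ 12} = #{S_15 ≥ 12} + #{S_15 ≥ 13} = 16 + 16 = 32.
#{M_15 ≥ 13} = #{S_15 ≥ 13} + #{S_15 ≥ 14} = 16 + 1 = 17.
#{M_15 = 12} = 32 - 17 = 15.
P(M_15 = 12) = 15/32768 = 15/32768

Answer: 15/32768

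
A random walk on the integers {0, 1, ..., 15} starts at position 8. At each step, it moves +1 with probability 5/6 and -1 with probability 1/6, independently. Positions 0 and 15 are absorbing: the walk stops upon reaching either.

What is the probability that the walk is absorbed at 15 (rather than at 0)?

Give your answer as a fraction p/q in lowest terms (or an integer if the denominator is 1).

Answer: 7629375000/7629394531

Derivation:
Biased walk: p = 5/6, q = 1/6, r = q/p = 1/5
Gambler's ruin: P(hit 15 before 0 | start at 8) = (1 - r^a)/(1 - r^N)
r^8 = 1/390625; r^15 = 1/30517578125
P = (1 - 1/390625) / (1 - 1/30517578125) = 390624/390625 / 30517578124/30517578125 = 7629375000/7629394531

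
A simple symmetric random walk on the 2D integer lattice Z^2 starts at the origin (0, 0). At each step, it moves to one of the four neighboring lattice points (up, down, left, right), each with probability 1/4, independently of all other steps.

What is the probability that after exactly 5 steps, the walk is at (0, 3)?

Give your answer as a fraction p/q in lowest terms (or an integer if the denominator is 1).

Answer: 25/1024

Derivation:
Let h be the number of horizontal steps (so 5-h are vertical). To end at (0,3) need (h+0)/2 right-steps and ((5-h)+3)/2 up-steps.
Sum over h with 0 ≤ h ≤ 2, h ≡ 0 (mod 2), 5-h ≡ 1 (mod 2):
h=0: C(5,0)·C(0,0)·C(5,4) = 1·1·5 = 5
h=2: C(5,2)·C(2,1)·C(3,3) = 10·2·1 = 20
Total favorable: 25
Total paths: 4^5 = 1024
P = 25/1024 = 25/1024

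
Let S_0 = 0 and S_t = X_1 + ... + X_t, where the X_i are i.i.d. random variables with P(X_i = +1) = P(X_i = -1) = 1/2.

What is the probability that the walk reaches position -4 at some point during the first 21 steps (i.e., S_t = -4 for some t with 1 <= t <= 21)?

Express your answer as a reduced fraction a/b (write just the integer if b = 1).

Answer: 200965/524288

Derivation:
Count via complement. Let g(t,s) = #length-t paths at position s with S_1..S_t all ≠ -4.
g(t,s) = g(t-1,s-1) + g(t-1,s+1) for s ≠ -4; g(t,-4) = 0.
t=0: g(0,0)=1
t=1: g(1,-1)=1 g(1,1)=1
t=2: g(2,-2)=1 g(2,0)=2 g(2,2)=1
t=3: g(3,-3)=1 g(3,-1)=3 g(3,1)=3 g(3,3)=1
t=4: g(4,-2)=4 g(4,0)=6 g(4,2)=4 g(4,4)=1
t=5: g(5,-3)=4 g(5,-1)=10 g(5,1)=10 g(5,3)=5 g(5,5)=1
t=6: g(6,-2)=14 g(6,0)=20 g(6,2)=15 g(6,4)=6 g(6,6)=1
t=7: g(7,-3)=14 g(7,-1)=34 g(7,1)=35 g(7,3)=21 g(7,5)=7 g(7,7)=1
t=8: g(8,-2)=48 g(8,0)=69 g(8,2)=56 g(8,4)=28 g(8,6)=8 g(8,8)=1
t=9: g(9,-3)=48 g(9,-1)=117 g(9,1)=125 g(9,3)=84 g(9,5)=36 g(9,7)=9 g(9,9)=1
t=10: g(10,-2)=165 g(10,0)=242 g(10,2)=209 g(10,4)=120 g(10,6)=45 g(10,8)=10 g(10,10)=1
t=11: g(11,-3)=165 g(11,-1)=407 g(11,1)=451 g(11,3)=329 g(11,5)=165 g(11,7)=55 g(11,9)=11 g(11,11)=1
t=12: g(12,-2)=572 g(12,0)=858 g(12,2)=780 g(12,4)=494 g(12,6)=220 g(12,8)=66 g(12,10)=12 g(12,12)=1
t=13: g(13,-3)=572 g(13,-1)=1430 g(13,1)=1638 g(13,3)=1274 g(13,5)=714 g(13,7)=286 g(13,9)=78 g(13,11)=13 g(13,13)=1
t=14: g(14,-2)=2002 g(14,0)=3068 g(14,2)=2912 g(14,4)=1988 g(14,6)=1000 g(14,8)=364 g(14,10)=91 g(14,12)=14 g(14,14)=1
t=15: g(15,-3)=2002 g(15,-1)=5070 g(15,1)=5980 g(15,3)=4900 g(15,5)=2988 g(15,7)=1364 g(15,9)=455 g(15,11)=105 g(15,13)=15 g(15,15)=1
t=16: g(16,-2)=7072 g(16,0)=11050 g(16,2)=10880 g(16,4)=7888 g(16,6)=4352 g(16,8)=1819 g(16,10)=560 g(16,12)=120 g(16,14)=16 g(16,16)=1
t=17: g(17,-3)=7072 g(17,-1)=18122 g(17,1)=21930 g(17,3)=18768 g(17,5)=12240 g(17,7)=6171 g(17,9)=2379 g(17,11)=680 g(17,13)=136 g(17,15)=17 g(17,17)=1
t=18: g(18,-2)=25194 g(18,0)=40052 g(18,2)=40698 g(18,4)=31008 g(18,6)=18411 g(18,8)=8550 g(18,10)=3059 g(18,12)=816 g(18,14)=153 g(18,16)=18 g(18,18)=1
t=19: g(19,-3)=25194 g(19,-1)=65246 g(19,1)=80750 g(19,3)=71706 g(19,5)=49419 g(19,7)=26961 g(19,9)=11609 g(19,11)=3875 g(19,13)=969 g(19,15)=171 g(19,17)=19 g(19,19)=1
t=20: g(20,-2)=90440 g(20,0)=145996 g(20,2)=152456 g(20,4)=121125 g(20,6)=76380 g(20,8)=38570 g(20,10)=15484 g(20,12)=4844 g(20,14)=1140 g(20,16)=190 g(20,18)=20 g(20,20)=1
t=21: g(21,-3)=90440 g(21,-1)=236436 g(21,1)=298452 g(21,3)=273581 g(21,5)=197505 g(21,7)=114950 g(21,9)=54054 g(21,11)=20328 g(21,13)=5984 g(21,15)=1330 g(21,17)=210 g(21,19)=21 g(21,21)=1
Paths never hitting -4: Σ_s g(21,s) = 1293292
Paths hitting -4: 2^21 - 1293292 = 803860
P = 803860/2097152 = 200965/524288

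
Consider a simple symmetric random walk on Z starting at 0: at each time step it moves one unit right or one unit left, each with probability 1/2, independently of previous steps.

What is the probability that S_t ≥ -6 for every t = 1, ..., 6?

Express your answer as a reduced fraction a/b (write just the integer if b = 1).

Answer: 1

Derivation:
Let f(t,s) = #length-t paths at position s with S_1..S_t all ≥ -6.
f(t,s) = f(t-1,s-1) + f(t-1,s+1) for s ≥ -6; f(t,s) = 0 for s < -6.
t=0: f(0,0)=1
t=1: f(1,-1)=1 f(1,1)=1
t=2: f(2,-2)=1 f(2,0)=2 f(2,2)=1
t=3: f(3,-3)=1 f(3,-1)=3 f(3,1)=3 f(3,3)=1
t=4: f(4,-4)=1 f(4,-2)=4 f(4,0)=6 f(4,2)=4 f(4,4)=1
t=5: f(5,-5)=1 f(5,-3)=5 f(5,-1)=10 f(5,1)=10 f(5,3)=5 f(5,5)=1
t=6: f(6,-6)=1 f(6,-4)=6 f(6,-2)=15 f(6,0)=20 f(6,2)=15 f(6,4)=6 f(6,6)=1
Σ_s f(6,s) = 64
P = 64/64 = 1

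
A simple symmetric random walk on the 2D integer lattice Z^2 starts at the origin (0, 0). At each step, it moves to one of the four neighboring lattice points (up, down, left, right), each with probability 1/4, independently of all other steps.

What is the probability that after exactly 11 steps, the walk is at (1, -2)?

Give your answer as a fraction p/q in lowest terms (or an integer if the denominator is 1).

Let h be the number of horizontal steps (so 11-h are vertical). To end at (1,-2) need (h+1)/2 right-steps and ((11-h)-2)/2 up-steps.
Sum over h with 1 ≤ h ≤ 9, h ≡ 1 (mod 2), 11-h ≡ 0 (mod 2):
h=1: C(11,1)·C(1,1)·C(10,4) = 11·1·210 = 2310
h=3: C(11,3)·C(3,2)·C(8,3) = 165·3·56 = 27720
h=5: C(11,5)·C(5,3)·C(6,2) = 462·10·15 = 69300
h=7: C(11,7)·C(7,4)·C(4,1) = 330·35·4 = 46200
h=9: C(11,9)·C(9,5)·C(2,0) = 55·126·1 = 6930
Total favorable: 152460
Total paths: 4^11 = 4194304
P = 152460/4194304 = 38115/1048576

Answer: 38115/1048576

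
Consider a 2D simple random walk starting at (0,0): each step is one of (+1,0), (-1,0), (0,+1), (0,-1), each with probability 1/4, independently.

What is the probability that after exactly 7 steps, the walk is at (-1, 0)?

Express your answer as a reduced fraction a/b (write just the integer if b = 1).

Let h be the number of horizontal steps (so 7-h are vertical). To end at (-1,0) need (h-1)/2 right-steps and ((7-h)+0)/2 up-steps.
Sum over h with 1 ≤ h ≤ 7, h ≡ 1 (mod 2), 7-h ≡ 0 (mod 2):
h=1: C(7,1)·C(1,0)·C(6,3) = 7·1·20 = 140
h=3: C(7,3)·C(3,1)·C(4,2) = 35·3·6 = 630
h=5: C(7,5)·C(5,2)·C(2,1) = 21·10·2 = 420
h=7: C(7,7)·C(7,3)·C(0,0) = 1·35·1 = 35
Total favorable: 1225
Total paths: 4^7 = 16384
P = 1225/16384 = 1225/16384

Answer: 1225/16384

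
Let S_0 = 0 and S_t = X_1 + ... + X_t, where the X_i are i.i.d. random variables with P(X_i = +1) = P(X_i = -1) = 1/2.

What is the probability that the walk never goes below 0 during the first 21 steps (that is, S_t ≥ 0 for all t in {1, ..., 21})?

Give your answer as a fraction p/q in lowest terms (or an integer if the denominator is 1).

Let f(t,s) = #length-t paths at position s with S_1..S_t all ≥ 0.
f(t,s) = f(t-1,s-1) + f(t-1,s+1) for s ≥ 0; f(t,s) = 0 for s < 0.
t=0: f(0,0)=1
t=1: f(1,1)=1
t=2: f(2,0)=1 f(2,2)=1
t=3: f(3,1)=2 f(3,3)=1
t=4: f(4,0)=2 f(4,2)=3 f(4,4)=1
t=5: f(5,1)=5 f(5,3)=4 f(5,5)=1
t=6: f(6,0)=5 f(6,2)=9 f(6,4)=5 f(6,6)=1
t=7: f(7,1)=14 f(7,3)=14 f(7,5)=6 f(7,7)=1
t=8: f(8,0)=14 f(8,2)=28 f(8,4)=20 f(8,6)=7 f(8,8)=1
t=9: f(9,1)=42 f(9,3)=48 f(9,5)=27 f(9,7)=8 f(9,9)=1
t=10: f(10,0)=42 f(10,2)=90 f(10,4)=75 f(10,6)=35 f(10,8)=9 f(10,10)=1
t=11: f(11,1)=132 f(11,3)=165 f(11,5)=110 f(11,7)=44 f(11,9)=10 f(11,11)=1
t=12: f(12,0)=132 f(12,2)=297 f(12,4)=275 f(12,6)=154 f(12,8)=54 f(12,10)=11 f(12,12)=1
t=13: f(13,1)=429 f(13,3)=572 f(13,5)=429 f(13,7)=208 f(13,9)=65 f(13,11)=12 f(13,13)=1
t=14: f(14,0)=429 f(14,2)=1001 f(14,4)=1001 f(14,6)=637 f(14,8)=273 f(14,10)=77 f(14,12)=13 f(14,14)=1
t=15: f(15,1)=1430 f(15,3)=2002 f(15,5)=1638 f(15,7)=910 f(15,9)=350 f(15,11)=90 f(15,13)=14 f(15,15)=1
t=16: f(16,0)=1430 f(16,2)=3432 f(16,4)=3640 f(16,6)=2548 f(16,8)=1260 f(16,10)=440 f(16,12)=104 f(16,14)=15 f(16,16)=1
t=17: f(17,1)=4862 f(17,3)=7072 f(17,5)=6188 f(17,7)=3808 f(17,9)=1700 f(17,11)=544 f(17,13)=119 f(17,15)=16 f(17,17)=1
t=18: f(18,0)=4862 f(18,2)=11934 f(18,4)=13260 f(18,6)=9996 f(18,8)=5508 f(18,10)=2244 f(18,12)=663 f(18,14)=135 f(18,16)=17 f(18,18)=1
t=19: f(19,1)=16796 f(19,3)=25194 f(19,5)=23256 f(19,7)=15504 f(19,9)=7752 f(19,11)=2907 f(19,13)=798 f(19,15)=152 f(19,17)=18 f(19,19)=1
t=20: f(20,0)=16796 f(20,2)=41990 f(20,4)=48450 f(20,6)=38760 f(20,8)=23256 f(20,10)=10659 f(20,12)=3705 f(20,14)=950 f(20,16)=170 f(20,18)=19 f(20,20)=1
t=21: f(21,1)=58786 f(21,3)=90440 f(21,5)=87210 f(21,7)=62016 f(21,9)=33915 f(21,11)=14364 f(21,13)=4655 f(21,15)=1120 f(21,17)=189 f(21,19)=20 f(21,21)=1
Σ_s f(21,s) = 352716
P = 352716/2097152 = 88179/524288

Answer: 88179/524288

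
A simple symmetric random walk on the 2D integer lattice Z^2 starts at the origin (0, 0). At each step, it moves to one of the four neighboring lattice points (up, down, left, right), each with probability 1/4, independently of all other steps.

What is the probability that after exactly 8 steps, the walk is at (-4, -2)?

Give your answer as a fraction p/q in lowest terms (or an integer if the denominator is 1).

Answer: 7/1024

Derivation:
Let h be the number of horizontal steps (so 8-h are vertical). To end at (-4,-2) need (h-4)/2 right-steps and ((8-h)-2)/2 up-steps.
Sum over h with 4 ≤ h ≤ 6, h ≡ 0 (mod 2), 8-h ≡ 0 (mod 2):
h=4: C(8,4)·C(4,0)·C(4,1) = 70·1·4 = 280
h=6: C(8,6)·C(6,1)·C(2,0) = 28·6·1 = 168
Total favorable: 448
Total paths: 4^8 = 65536
P = 448/65536 = 7/1024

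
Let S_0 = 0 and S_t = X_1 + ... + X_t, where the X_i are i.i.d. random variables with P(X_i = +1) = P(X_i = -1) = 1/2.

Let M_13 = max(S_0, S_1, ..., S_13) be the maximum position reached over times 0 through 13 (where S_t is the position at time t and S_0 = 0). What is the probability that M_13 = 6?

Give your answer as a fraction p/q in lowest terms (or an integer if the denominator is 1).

Let M_13 = max(S_0,...,S_13). Use the reflection principle: for j ≥ 1, #{paths with M_13 ≥ j} = #{S_13 ≥ j} + #{S_13 ≥ j+1}.
By reflection, #{M_13 ≥ 6} = #{S_13 ≥ 6} + #{S_13 ≥ 7} = 378 + 378 = 756.
#{M_13 ≥ 7} = #{S_13 ≥ 7} + #{S_13 ≥ 8} = 378 + 92 = 470.
#{M_13 = 6} = 756 - 470 = 286.
P(M_13 = 6) = 286/8192 = 143/4096

Answer: 143/4096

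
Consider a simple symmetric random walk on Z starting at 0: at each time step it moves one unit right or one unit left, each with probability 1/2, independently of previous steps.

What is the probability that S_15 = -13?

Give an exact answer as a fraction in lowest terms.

To reach position -13 after 15 steps: need 1 step of +1 and 14 of -1.
Favorable paths: C(15,1) = 15
Total paths: 2^15 = 32768
P = 15/32768 = 15/32768

Answer: 15/32768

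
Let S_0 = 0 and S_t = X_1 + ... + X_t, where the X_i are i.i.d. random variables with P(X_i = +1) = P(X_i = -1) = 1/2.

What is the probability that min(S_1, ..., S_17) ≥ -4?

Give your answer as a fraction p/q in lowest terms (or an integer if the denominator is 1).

Answer: 24973/32768

Derivation:
Let f(t,s) = #length-t paths at position s with S_1..S_t all ≥ -4.
f(t,s) = f(t-1,s-1) + f(t-1,s+1) for s ≥ -4; f(t,s) = 0 for s < -4.
t=0: f(0,0)=1
t=1: f(1,-1)=1 f(1,1)=1
t=2: f(2,-2)=1 f(2,0)=2 f(2,2)=1
t=3: f(3,-3)=1 f(3,-1)=3 f(3,1)=3 f(3,3)=1
t=4: f(4,-4)=1 f(4,-2)=4 f(4,0)=6 f(4,2)=4 f(4,4)=1
t=5: f(5,-3)=5 f(5,-1)=10 f(5,1)=10 f(5,3)=5 f(5,5)=1
t=6: f(6,-4)=5 f(6,-2)=15 f(6,0)=20 f(6,2)=15 f(6,4)=6 f(6,6)=1
t=7: f(7,-3)=20 f(7,-1)=35 f(7,1)=35 f(7,3)=21 f(7,5)=7 f(7,7)=1
t=8: f(8,-4)=20 f(8,-2)=55 f(8,0)=70 f(8,2)=56 f(8,4)=28 f(8,6)=8 f(8,8)=1
t=9: f(9,-3)=75 f(9,-1)=125 f(9,1)=126 f(9,3)=84 f(9,5)=36 f(9,7)=9 f(9,9)=1
t=10: f(10,-4)=75 f(10,-2)=200 f(10,0)=251 f(10,2)=210 f(10,4)=120 f(10,6)=45 f(10,8)=10 f(10,10)=1
t=11: f(11,-3)=275 f(11,-1)=451 f(11,1)=461 f(11,3)=330 f(11,5)=165 f(11,7)=55 f(11,9)=11 f(11,11)=1
t=12: f(12,-4)=275 f(12,-2)=726 f(12,0)=912 f(12,2)=791 f(12,4)=495 f(12,6)=220 f(12,8)=66 f(12,10)=12 f(12,12)=1
t=13: f(13,-3)=1001 f(13,-1)=1638 f(13,1)=1703 f(13,3)=1286 f(13,5)=715 f(13,7)=286 f(13,9)=78 f(13,11)=13 f(13,13)=1
t=14: f(14,-4)=1001 f(14,-2)=2639 f(14,0)=3341 f(14,2)=2989 f(14,4)=2001 f(14,6)=1001 f(14,8)=364 f(14,10)=91 f(14,12)=14 f(14,14)=1
t=15: f(15,-3)=3640 f(15,-1)=5980 f(15,1)=6330 f(15,3)=4990 f(15,5)=3002 f(15,7)=1365 f(15,9)=455 f(15,11)=105 f(15,13)=15 f(15,15)=1
t=16: f(16,-4)=3640 f(16,-2)=9620 f(16,0)=12310 f(16,2)=11320 f(16,4)=7992 f(16,6)=4367 f(16,8)=1820 f(16,10)=560 f(16,12)=120 f(16,14)=16 f(16,16)=1
t=17: f(17,-3)=13260 f(17,-1)=21930 f(17,1)=23630 f(17,3)=19312 f(17,5)=12359 f(17,7)=6187 f(17,9)=2380 f(17,11)=680 f(17,13)=136 f(17,15)=17 f(17,17)=1
Σ_s f(17,s) = 99892
P = 99892/131072 = 24973/32768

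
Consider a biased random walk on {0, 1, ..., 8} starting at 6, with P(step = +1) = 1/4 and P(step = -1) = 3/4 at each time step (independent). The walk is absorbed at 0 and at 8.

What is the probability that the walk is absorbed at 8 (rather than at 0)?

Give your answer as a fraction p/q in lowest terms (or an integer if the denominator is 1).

Answer: 91/820

Derivation:
Biased walk: p = 1/4, q = 3/4, r = q/p = 3
Gambler's ruin: P(hit 8 before 0 | start at 6) = (1 - r^a)/(1 - r^N)
r^6 = 729; r^8 = 6561
P = (1 - 729) / (1 - 6561) = -728 / -6560 = 91/820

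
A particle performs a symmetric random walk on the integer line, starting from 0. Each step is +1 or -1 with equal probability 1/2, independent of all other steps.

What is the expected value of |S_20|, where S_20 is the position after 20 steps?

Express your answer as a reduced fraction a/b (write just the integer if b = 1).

Answer: 230945/65536

Derivation:
S_20 takes values m ≡ 0 (mod 2) with |m| ≤ 20; P(S_20=m) = C(20,(20+m)/2)/2^20.
Total paths: 2^20 = 1048576
Distribution: P(S=-20)=1/1048576, P(S=-18)=20/1048576, P(S=-16)=190/1048576, P(S=-14)=1140/1048576, P(S=-12)=4845/1048576, P(S=-10)=15504/1048576, P(S=-8)=38760/1048576, P(S=-6)=77520/1048576, P(S=-4)=125970/1048576, P(S=-2)=167960/1048576, P(S=0)=184756/1048576, P(S=2)=167960/1048576, P(S=4)=125970/1048576, P(S=6)=77520/1048576, P(S=8)=38760/1048576, P(S=10)=15504/1048576, P(S=12)=4845/1048576, P(S=14)=1140/1048576, P(S=16)=190/1048576, P(S=18)=20/1048576, P(S=20)=1/1048576
E[|S_20|] = Σ_m |m|·P(S_20=m) = 3695120/1048576 = 230945/65536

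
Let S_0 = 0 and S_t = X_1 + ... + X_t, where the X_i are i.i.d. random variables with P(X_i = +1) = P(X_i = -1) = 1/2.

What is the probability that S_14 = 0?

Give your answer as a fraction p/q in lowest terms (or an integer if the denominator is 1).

Answer: 429/2048

Derivation:
To return to 0 after 14 steps: need exactly 7 steps of +1 and 7 of -1.
Favorable paths: C(14,7) = 3432
Total paths: 2^14 = 16384
P = 3432/16384 = 429/2048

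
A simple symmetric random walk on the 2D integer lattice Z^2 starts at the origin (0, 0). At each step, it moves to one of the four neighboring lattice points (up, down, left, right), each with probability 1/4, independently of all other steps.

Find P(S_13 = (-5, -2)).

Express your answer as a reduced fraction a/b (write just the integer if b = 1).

Let h be the number of horizontal steps (so 13-h are vertical). To end at (-5,-2) need (h-5)/2 right-steps and ((13-h)-2)/2 up-steps.
Sum over h with 5 ≤ h ≤ 11, h ≡ 1 (mod 2), 13-h ≡ 0 (mod 2):
h=5: C(13,5)·C(5,0)·C(8,3) = 1287·1·56 = 72072
h=7: C(13,7)·C(7,1)·C(6,2) = 1716·7·15 = 180180
h=9: C(13,9)·C(9,2)·C(4,1) = 715·36·4 = 102960
h=11: C(13,11)·C(11,3)·C(2,0) = 78·165·1 = 12870
Total favorable: 368082
Total paths: 4^13 = 67108864
P = 368082/67108864 = 184041/33554432

Answer: 184041/33554432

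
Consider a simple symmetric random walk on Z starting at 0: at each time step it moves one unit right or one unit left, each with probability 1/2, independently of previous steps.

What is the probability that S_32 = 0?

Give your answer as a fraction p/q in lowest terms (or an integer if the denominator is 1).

To return to 0 after 32 steps: need exactly 16 steps of +1 and 16 of -1.
Favorable paths: C(32,16) = 601080390
Total paths: 2^32 = 4294967296
P = 601080390/4294967296 = 300540195/2147483648

Answer: 300540195/2147483648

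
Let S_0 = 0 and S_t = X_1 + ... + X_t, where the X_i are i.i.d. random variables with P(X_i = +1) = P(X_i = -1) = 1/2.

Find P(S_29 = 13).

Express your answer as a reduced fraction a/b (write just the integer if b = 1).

Answer: 4292145/536870912

Derivation:
To reach position 13 after 29 steps: need 21 steps of +1 and 8 of -1.
Favorable paths: C(29,21) = 4292145
Total paths: 2^29 = 536870912
P = 4292145/536870912 = 4292145/536870912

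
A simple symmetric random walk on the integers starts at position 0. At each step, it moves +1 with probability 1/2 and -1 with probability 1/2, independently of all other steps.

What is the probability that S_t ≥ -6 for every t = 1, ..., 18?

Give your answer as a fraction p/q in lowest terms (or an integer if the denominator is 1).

Let f(t,s) = #length-t paths at position s with S_1..S_t all ≥ -6.
f(t,s) = f(t-1,s-1) + f(t-1,s+1) for s ≥ -6; f(t,s) = 0 for s < -6.
t=0: f(0,0)=1
t=1: f(1,-1)=1 f(1,1)=1
t=2: f(2,-2)=1 f(2,0)=2 f(2,2)=1
t=3: f(3,-3)=1 f(3,-1)=3 f(3,1)=3 f(3,3)=1
t=4: f(4,-4)=1 f(4,-2)=4 f(4,0)=6 f(4,2)=4 f(4,4)=1
t=5: f(5,-5)=1 f(5,-3)=5 f(5,-1)=10 f(5,1)=10 f(5,3)=5 f(5,5)=1
t=6: f(6,-6)=1 f(6,-4)=6 f(6,-2)=15 f(6,0)=20 f(6,2)=15 f(6,4)=6 f(6,6)=1
t=7: f(7,-5)=7 f(7,-3)=21 f(7,-1)=35 f(7,1)=35 f(7,3)=21 f(7,5)=7 f(7,7)=1
t=8: f(8,-6)=7 f(8,-4)=28 f(8,-2)=56 f(8,0)=70 f(8,2)=56 f(8,4)=28 f(8,6)=8 f(8,8)=1
t=9: f(9,-5)=35 f(9,-3)=84 f(9,-1)=126 f(9,1)=126 f(9,3)=84 f(9,5)=36 f(9,7)=9 f(9,9)=1
t=10: f(10,-6)=35 f(10,-4)=119 f(10,-2)=210 f(10,0)=252 f(10,2)=210 f(10,4)=120 f(10,6)=45 f(10,8)=10 f(10,10)=1
t=11: f(11,-5)=154 f(11,-3)=329 f(11,-1)=462 f(11,1)=462 f(11,3)=330 f(11,5)=165 f(11,7)=55 f(11,9)=11 f(11,11)=1
t=12: f(12,-6)=154 f(12,-4)=483 f(12,-2)=791 f(12,0)=924 f(12,2)=792 f(12,4)=495 f(12,6)=220 f(12,8)=66 f(12,10)=12 f(12,12)=1
t=13: f(13,-5)=637 f(13,-3)=1274 f(13,-1)=1715 f(13,1)=1716 f(13,3)=1287 f(13,5)=715 f(13,7)=286 f(13,9)=78 f(13,11)=13 f(13,13)=1
t=14: f(14,-6)=637 f(14,-4)=1911 f(14,-2)=2989 f(14,0)=3431 f(14,2)=3003 f(14,4)=2002 f(14,6)=1001 f(14,8)=364 f(14,10)=91 f(14,12)=14 f(14,14)=1
t=15: f(15,-5)=2548 f(15,-3)=4900 f(15,-1)=6420 f(15,1)=6434 f(15,3)=5005 f(15,5)=3003 f(15,7)=1365 f(15,9)=455 f(15,11)=105 f(15,13)=15 f(15,15)=1
t=16: f(16,-6)=2548 f(16,-4)=7448 f(16,-2)=11320 f(16,0)=12854 f(16,2)=11439 f(16,4)=8008 f(16,6)=4368 f(16,8)=1820 f(16,10)=560 f(16,12)=120 f(16,14)=16 f(16,16)=1
t=17: f(17,-5)=9996 f(17,-3)=18768 f(17,-1)=24174 f(17,1)=24293 f(17,3)=19447 f(17,5)=12376 f(17,7)=6188 f(17,9)=2380 f(17,11)=680 f(17,13)=136 f(17,15)=17 f(17,17)=1
t=18: f(18,-6)=9996 f(18,-4)=28764 f(18,-2)=42942 f(18,0)=48467 f(18,2)=43740 f(18,4)=31823 f(18,6)=18564 f(18,8)=8568 f(18,10)=3060 f(18,12)=816 f(18,14)=153 f(18,16)=18 f(18,18)=1
Σ_s f(18,s) = 236912
P = 236912/262144 = 14807/16384

Answer: 14807/16384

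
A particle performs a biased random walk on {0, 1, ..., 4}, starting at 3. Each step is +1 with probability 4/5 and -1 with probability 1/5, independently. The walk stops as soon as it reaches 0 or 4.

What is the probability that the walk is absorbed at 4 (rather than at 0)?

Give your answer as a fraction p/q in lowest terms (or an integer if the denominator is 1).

Biased walk: p = 4/5, q = 1/5, r = q/p = 1/4
Gambler's ruin: P(hit 4 before 0 | start at 3) = (1 - r^a)/(1 - r^N)
r^3 = 1/64; r^4 = 1/256
P = (1 - 1/64) / (1 - 1/256) = 63/64 / 255/256 = 84/85

Answer: 84/85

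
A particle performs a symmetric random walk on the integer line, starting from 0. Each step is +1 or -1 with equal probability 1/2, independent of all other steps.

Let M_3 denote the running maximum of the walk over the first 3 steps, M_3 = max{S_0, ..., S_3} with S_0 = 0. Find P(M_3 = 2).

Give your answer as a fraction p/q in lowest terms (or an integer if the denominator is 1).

Answer: 1/8

Derivation:
Let M_3 = max(S_0,...,S_3). Use the reflection principle: for j ≥ 1, #{paths with M_3 ≥ j} = #{S_3 ≥ j} + #{S_3 ≥ j+1}.
By reflection, #{M_3 ≥ 2} = #{S_3 ≥ 2} + #{S_3 ≥ 3} = 1 + 1 = 2.
#{M_3 ≥ 3} = #{S_3 ≥ 3} + #{S_3 ≥ 4} = 1 + 0 = 1.
#{M_3 = 2} = 2 - 1 = 1.
P(M_3 = 2) = 1/8 = 1/8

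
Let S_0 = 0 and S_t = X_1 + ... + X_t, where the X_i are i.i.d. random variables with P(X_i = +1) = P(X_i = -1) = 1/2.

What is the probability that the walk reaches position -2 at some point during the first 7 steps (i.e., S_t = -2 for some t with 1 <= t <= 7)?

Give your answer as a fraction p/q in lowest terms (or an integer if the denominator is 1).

Count via complement. Let g(t,s) = #length-t paths at position s with S_1..S_t all ≠ -2.
g(t,s) = g(t-1,s-1) + g(t-1,s+1) for s ≠ -2; g(t,-2) = 0.
t=0: g(0,0)=1
t=1: g(1,-1)=1 g(1,1)=1
t=2: g(2,0)=2 g(2,2)=1
t=3: g(3,-1)=2 g(3,1)=3 g(3,3)=1
t=4: g(4,0)=5 g(4,2)=4 g(4,4)=1
t=5: g(5,-1)=5 g(5,1)=9 g(5,3)=5 g(5,5)=1
t=6: g(6,0)=14 g(6,2)=14 g(6,4)=6 g(6,6)=1
t=7: g(7,-1)=14 g(7,1)=28 g(7,3)=20 g(7,5)=7 g(7,7)=1
Paths never hitting -2: Σ_s g(7,s) = 70
Paths hitting -2: 2^7 - 70 = 58
P = 58/128 = 29/64

Answer: 29/64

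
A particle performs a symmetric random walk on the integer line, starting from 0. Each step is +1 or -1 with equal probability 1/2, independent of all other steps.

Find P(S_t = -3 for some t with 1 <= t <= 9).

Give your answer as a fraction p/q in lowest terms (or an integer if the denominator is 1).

Count via complement. Let g(t,s) = #length-t paths at position s with S_1..S_t all ≠ -3.
g(t,s) = g(t-1,s-1) + g(t-1,s+1) for s ≠ -3; g(t,-3) = 0.
t=0: g(0,0)=1
t=1: g(1,-1)=1 g(1,1)=1
t=2: g(2,-2)=1 g(2,0)=2 g(2,2)=1
t=3: g(3,-1)=3 g(3,1)=3 g(3,3)=1
t=4: g(4,-2)=3 g(4,0)=6 g(4,2)=4 g(4,4)=1
t=5: g(5,-1)=9 g(5,1)=10 g(5,3)=5 g(5,5)=1
t=6: g(6,-2)=9 g(6,0)=19 g(6,2)=15 g(6,4)=6 g(6,6)=1
t=7: g(7,-1)=28 g(7,1)=34 g(7,3)=21 g(7,5)=7 g(7,7)=1
t=8: g(8,-2)=28 g(8,0)=62 g(8,2)=55 g(8,4)=28 g(8,6)=8 g(8,8)=1
t=9: g(9,-1)=90 g(9,1)=117 g(9,3)=83 g(9,5)=36 g(9,7)=9 g(9,9)=1
Paths never hitting -3: Σ_s g(9,s) = 336
Paths hitting -3: 2^9 - 336 = 176
P = 176/512 = 11/32

Answer: 11/32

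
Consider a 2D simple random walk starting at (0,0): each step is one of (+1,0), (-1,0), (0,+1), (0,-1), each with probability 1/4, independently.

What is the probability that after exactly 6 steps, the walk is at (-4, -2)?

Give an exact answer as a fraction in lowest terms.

Let h be the number of horizontal steps (so 6-h are vertical). To end at (-4,-2) need (h-4)/2 right-steps and ((6-h)-2)/2 up-steps.
Sum over h with 4 ≤ h ≤ 4, h ≡ 0 (mod 2), 6-h ≡ 0 (mod 2):
h=4: C(6,4)·C(4,0)·C(2,0) = 15·1·1 = 15
Total favorable: 15
Total paths: 4^6 = 4096
P = 15/4096 = 15/4096

Answer: 15/4096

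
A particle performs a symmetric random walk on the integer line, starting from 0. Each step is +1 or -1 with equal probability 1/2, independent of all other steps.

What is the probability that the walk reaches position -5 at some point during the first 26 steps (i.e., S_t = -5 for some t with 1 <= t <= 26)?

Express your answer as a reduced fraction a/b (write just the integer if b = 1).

Count via complement. Let g(t,s) = #length-t paths at position s with S_1..S_t all ≠ -5.
g(t,s) = g(t-1,s-1) + g(t-1,s+1) for s ≠ -5; g(t,-5) = 0.
t=0: g(0,0)=1
t=1: g(1,-1)=1 g(1,1)=1
t=2: g(2,-2)=1 g(2,0)=2 g(2,2)=1
t=3: g(3,-3)=1 g(3,-1)=3 g(3,1)=3 g(3,3)=1
t=4: g(4,-4)=1 g(4,-2)=4 g(4,0)=6 g(4,2)=4 g(4,4)=1
t=5: g(5,-3)=5 g(5,-1)=10 g(5,1)=10 g(5,3)=5 g(5,5)=1
t=6: g(6,-4)=5 g(6,-2)=15 g(6,0)=20 g(6,2)=15 g(6,4)=6 g(6,6)=1
t=7: g(7,-3)=20 g(7,-1)=35 g(7,1)=35 g(7,3)=21 g(7,5)=7 g(7,7)=1
t=8: g(8,-4)=20 g(8,-2)=55 g(8,0)=70 g(8,2)=56 g(8,4)=28 g(8,6)=8 g(8,8)=1
t=9: g(9,-3)=75 g(9,-1)=125 g(9,1)=126 g(9,3)=84 g(9,5)=36 g(9,7)=9 g(9,9)=1
t=10: g(10,-4)=75 g(10,-2)=200 g(10,0)=251 g(10,2)=210 g(10,4)=120 g(10,6)=45 g(10,8)=10 g(10,10)=1
t=11: g(11,-3)=275 g(11,-1)=451 g(11,1)=461 g(11,3)=330 g(11,5)=165 g(11,7)=55 g(11,9)=11 g(11,11)=1
t=12: g(12,-4)=275 g(12,-2)=726 g(12,0)=912 g(12,2)=791 g(12,4)=495 g(12,6)=220 g(12,8)=66 g(12,10)=12 g(12,12)=1
t=13: g(13,-3)=1001 g(13,-1)=1638 g(13,1)=1703 g(13,3)=1286 g(13,5)=715 g(13,7)=286 g(13,9)=78 g(13,11)=13 g(13,13)=1
t=14: g(14,-4)=1001 g(14,-2)=2639 g(14,0)=3341 g(14,2)=2989 g(14,4)=2001 g(14,6)=1001 g(14,8)=364 g(14,10)=91 g(14,12)=14 g(14,14)=1
t=15: g(15,-3)=3640 g(15,-1)=5980 g(15,1)=6330 g(15,3)=4990 g(15,5)=3002 g(15,7)=1365 g(15,9)=455 g(15,11)=105 g(15,13)=15 g(15,15)=1
t=16: g(16,-4)=3640 g(16,-2)=9620 g(16,0)=12310 g(16,2)=11320 g(16,4)=7992 g(16,6)=4367 g(16,8)=1820 g(16,10)=560 g(16,12)=120 g(16,14)=16 g(16,16)=1
t=17: g(17,-3)=13260 g(17,-1)=21930 g(17,1)=23630 g(17,3)=19312 g(17,5)=12359 g(17,7)=6187 g(17,9)=2380 g(17,11)=680 g(17,13)=136 g(17,15)=17 g(17,17)=1
t=18: g(18,-4)=13260 g(18,-2)=35190 g(18,0)=45560 g(18,2)=42942 g(18,4)=31671 g(18,6)=18546 g(18,8)=8567 g(18,10)=3060 g(18,12)=816 g(18,14)=153 g(18,16)=18 g(18,18)=1
t=19: g(19,-3)=48450 g(19,-1)=80750 g(19,1)=88502 g(19,3)=74613 g(19,5)=50217 g(19,7)=27113 g(19,9)=11627 g(19,11)=3876 g(19,13)=969 g(19,15)=171 g(19,17)=19 g(19,19)=1
t=20: g(20,-4)=48450 g(20,-2)=129200 g(20,0)=169252 g(20,2)=163115 g(20,4)=124830 g(20,6)=77330 g(20,8)=38740 g(20,10)=15503 g(20,12)=4845 g(20,14)=1140 g(20,16)=190 g(20,18)=20 g(20,20)=1
t=21: g(21,-3)=177650 g(21,-1)=298452 g(21,1)=332367 g(21,3)=287945 g(21,5)=202160 g(21,7)=116070 g(21,9)=54243 g(21,11)=20348 g(21,13)=5985 g(21,15)=1330 g(21,17)=210 g(21,19)=21 g(21,21)=1
t=22: g(22,-4)=177650 g(22,-2)=476102 g(22,0)=630819 g(22,2)=620312 g(22,4)=490105 g(22,6)=318230 g(22,8)=170313 g(22,10)=74591 g(22,12)=26333 g(22,14)=7315 g(22,16)=1540 g(22,18)=231 g(22,20)=22 g(22,22)=1
t=23: g(23,-3)=653752 g(23,-1)=1106921 g(23,1)=1251131 g(23,3)=1110417 g(23,5)=808335 g(23,7)=488543 g(23,9)=244904 g(23,11)=100924 g(23,13)=33648 g(23,15)=8855 g(23,17)=1771 g(23,19)=253 g(23,21)=23 g(23,23)=1
t=24: g(24,-4)=653752 g(24,-2)=1760673 g(24,0)=2358052 g(24,2)=2361548 g(24,4)=1918752 g(24,6)=1296878 g(24,8)=733447 g(24,10)=345828 g(24,12)=134572 g(24,14)=42503 g(24,16)=10626 g(24,18)=2024 g(24,20)=276 g(24,22)=24 g(24,24)=1
t=25: g(25,-3)=2414425 g(25,-1)=4118725 g(25,1)=4719600 g(25,3)=4280300 g(25,5)=3215630 g(25,7)=2030325 g(25,9)=1079275 g(25,11)=480400 g(25,13)=177075 g(25,15)=53129 g(25,17)=12650 g(25,19)=2300 g(25,21)=300 g(25,23)=25 g(25,25)=1
t=26: g(26,-4)=2414425 g(26,-2)=6533150 g(26,0)=8838325 g(26,2)=8999900 g(26,4)=7495930 g(26,6)=5245955 g(26,8)=3109600 g(26,10)=1559675 g(26,12)=657475 g(26,14)=230204 g(26,16)=65779 g(26,18)=14950 g(26,20)=2600 g(26,22)=325 g(26,24)=26 g(26,26)=1
Paths never hitting -5: Σ_s g(26,s) = 45168320
Paths hitting -5: 2^26 - 45168320 = 21940544
P = 21940544/67108864 = 342821/1048576

Answer: 342821/1048576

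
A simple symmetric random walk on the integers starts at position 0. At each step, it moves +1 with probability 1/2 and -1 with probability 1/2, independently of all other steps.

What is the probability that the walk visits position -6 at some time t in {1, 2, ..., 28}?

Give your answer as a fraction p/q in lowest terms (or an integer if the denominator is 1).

Answer: 35558423/134217728

Derivation:
Count via complement. Let g(t,s) = #length-t paths at position s with S_1..S_t all ≠ -6.
g(t,s) = g(t-1,s-1) + g(t-1,s+1) for s ≠ -6; g(t,-6) = 0.
t=0: g(0,0)=1
t=1: g(1,-1)=1 g(1,1)=1
t=2: g(2,-2)=1 g(2,0)=2 g(2,2)=1
t=3: g(3,-3)=1 g(3,-1)=3 g(3,1)=3 g(3,3)=1
t=4: g(4,-4)=1 g(4,-2)=4 g(4,0)=6 g(4,2)=4 g(4,4)=1
t=5: g(5,-5)=1 g(5,-3)=5 g(5,-1)=10 g(5,1)=10 g(5,3)=5 g(5,5)=1
t=6: g(6,-4)=6 g(6,-2)=15 g(6,0)=20 g(6,2)=15 g(6,4)=6 g(6,6)=1
t=7: g(7,-5)=6 g(7,-3)=21 g(7,-1)=35 g(7,1)=35 g(7,3)=21 g(7,5)=7 g(7,7)=1
t=8: g(8,-4)=27 g(8,-2)=56 g(8,0)=70 g(8,2)=56 g(8,4)=28 g(8,6)=8 g(8,8)=1
t=9: g(9,-5)=27 g(9,-3)=83 g(9,-1)=126 g(9,1)=126 g(9,3)=84 g(9,5)=36 g(9,7)=9 g(9,9)=1
t=10: g(10,-4)=110 g(10,-2)=209 g(10,0)=252 g(10,2)=210 g(10,4)=120 g(10,6)=45 g(10,8)=10 g(10,10)=1
t=11: g(11,-5)=110 g(11,-3)=319 g(11,-1)=461 g(11,1)=462 g(11,3)=330 g(11,5)=165 g(11,7)=55 g(11,9)=11 g(11,11)=1
t=12: g(12,-4)=429 g(12,-2)=780 g(12,0)=923 g(12,2)=792 g(12,4)=495 g(12,6)=220 g(12,8)=66 g(12,10)=12 g(12,12)=1
t=13: g(13,-5)=429 g(13,-3)=1209 g(13,-1)=1703 g(13,1)=1715 g(13,3)=1287 g(13,5)=715 g(13,7)=286 g(13,9)=78 g(13,11)=13 g(13,13)=1
t=14: g(14,-4)=1638 g(14,-2)=2912 g(14,0)=3418 g(14,2)=3002 g(14,4)=2002 g(14,6)=1001 g(14,8)=364 g(14,10)=91 g(14,12)=14 g(14,14)=1
t=15: g(15,-5)=1638 g(15,-3)=4550 g(15,-1)=6330 g(15,1)=6420 g(15,3)=5004 g(15,5)=3003 g(15,7)=1365 g(15,9)=455 g(15,11)=105 g(15,13)=15 g(15,15)=1
t=16: g(16,-4)=6188 g(16,-2)=10880 g(16,0)=12750 g(16,2)=11424 g(16,4)=8007 g(16,6)=4368 g(16,8)=1820 g(16,10)=560 g(16,12)=120 g(16,14)=16 g(16,16)=1
t=17: g(17,-5)=6188 g(17,-3)=17068 g(17,-1)=23630 g(17,1)=24174 g(17,3)=19431 g(17,5)=12375 g(17,7)=6188 g(17,9)=2380 g(17,11)=680 g(17,13)=136 g(17,15)=17 g(17,17)=1
t=18: g(18,-4)=23256 g(18,-2)=40698 g(18,0)=47804 g(18,2)=43605 g(18,4)=31806 g(18,6)=18563 g(18,8)=8568 g(18,10)=3060 g(18,12)=816 g(18,14)=153 g(18,16)=18 g(18,18)=1
t=19: g(19,-5)=23256 g(19,-3)=63954 g(19,-1)=88502 g(19,1)=91409 g(19,3)=75411 g(19,5)=50369 g(19,7)=27131 g(19,9)=11628 g(19,11)=3876 g(19,13)=969 g(19,15)=171 g(19,17)=19 g(19,19)=1
t=20: g(20,-4)=87210 g(20,-2)=152456 g(20,0)=179911 g(20,2)=166820 g(20,4)=125780 g(20,6)=77500 g(20,8)=38759 g(20,10)=15504 g(20,12)=4845 g(20,14)=1140 g(20,16)=190 g(20,18)=20 g(20,20)=1
t=21: g(21,-5)=87210 g(21,-3)=239666 g(21,-1)=332367 g(21,1)=346731 g(21,3)=292600 g(21,5)=203280 g(21,7)=116259 g(21,9)=54263 g(21,11)=20349 g(21,13)=5985 g(21,15)=1330 g(21,17)=210 g(21,19)=21 g(21,21)=1
t=22: g(22,-4)=326876 g(22,-2)=572033 g(22,0)=679098 g(22,2)=639331 g(22,4)=495880 g(22,6)=319539 g(22,8)=170522 g(22,10)=74612 g(22,12)=26334 g(22,14)=7315 g(22,16)=1540 g(22,18)=231 g(22,20)=22 g(22,22)=1
t=23: g(23,-5)=326876 g(23,-3)=898909 g(23,-1)=1251131 g(23,1)=1318429 g(23,3)=1135211 g(23,5)=815419 g(23,7)=490061 g(23,9)=245134 g(23,11)=100946 g(23,13)=33649 g(23,15)=8855 g(23,17)=1771 g(23,19)=253 g(23,21)=23 g(23,23)=1
t=24: g(24,-4)=1225785 g(24,-2)=2150040 g(24,0)=2569560 g(24,2)=2453640 g(24,4)=1950630 g(24,6)=1305480 g(24,8)=735195 g(24,10)=346080 g(24,12)=134595 g(24,14)=42504 g(24,16)=10626 g(24,18)=2024 g(24,20)=276 g(24,22)=24 g(24,24)=1
t=25: g(25,-5)=1225785 g(25,-3)=3375825 g(25,-1)=4719600 g(25,1)=5023200 g(25,3)=4404270 g(25,5)=3256110 g(25,7)=2040675 g(25,9)=1081275 g(25,11)=480675 g(25,13)=177099 g(25,15)=53130 g(25,17)=12650 g(25,19)=2300 g(25,21)=300 g(25,23)=25 g(25,25)=1
t=26: g(26,-4)=4601610 g(26,-2)=8095425 g(26,0)=9742800 g(26,2)=9427470 g(26,4)=7660380 g(26,6)=5296785 g(26,8)=3121950 g(26,10)=1561950 g(26,12)=657774 g(26,14)=230229 g(26,16)=65780 g(26,18)=14950 g(26,20)=2600 g(26,22)=325 g(26,24)=26 g(26,26)=1
t=27: g(27,-5)=4601610 g(27,-3)=12697035 g(27,-1)=17838225 g(27,1)=19170270 g(27,3)=17087850 g(27,5)=12957165 g(27,7)=8418735 g(27,9)=4683900 g(27,11)=2219724 g(27,13)=888003 g(27,15)=296009 g(27,17)=80730 g(27,19)=17550 g(27,21)=2925 g(27,23)=351 g(27,25)=27 g(27,27)=1
t=28: g(28,-4)=17298645 g(28,-2)=30535260 g(28,0)=37008495 g(28,2)=36258120 g(28,4)=30045015 g(28,6)=21375900 g(28,8)=13102635 g(28,10)=6903624 g(28,12)=3107727 g(28,14)=1184012 g(28,16)=376739 g(28,18)=98280 g(28,20)=20475 g(28,22)=3276 g(28,24)=378 g(28,26)=28 g(28,28)=1
Paths never hitting -6: Σ_s g(28,s) = 197318610
Paths hitting -6: 2^28 - 197318610 = 71116846
P = 71116846/268435456 = 35558423/134217728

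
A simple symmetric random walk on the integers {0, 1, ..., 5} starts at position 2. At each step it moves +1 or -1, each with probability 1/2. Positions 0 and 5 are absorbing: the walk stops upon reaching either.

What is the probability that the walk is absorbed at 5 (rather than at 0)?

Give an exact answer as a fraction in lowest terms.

Symmetric walk (p = 1/2): the harmonic-function argument gives P(hit 5 before 0 | start at 2) = a/N.
P = 2/5 = 2/5

Answer: 2/5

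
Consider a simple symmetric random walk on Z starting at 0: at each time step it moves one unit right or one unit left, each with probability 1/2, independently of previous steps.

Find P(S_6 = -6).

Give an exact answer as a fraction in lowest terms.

To reach position -6 after 6 steps: need 0 steps of +1 and 6 of -1.
Favorable paths: C(6,0) = 1
Total paths: 2^6 = 64
P = 1/64 = 1/64

Answer: 1/64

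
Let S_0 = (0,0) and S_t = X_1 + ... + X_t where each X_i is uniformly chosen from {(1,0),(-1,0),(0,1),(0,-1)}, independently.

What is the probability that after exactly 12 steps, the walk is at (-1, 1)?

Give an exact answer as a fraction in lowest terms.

Answer: 22869/524288

Derivation:
Let h be the number of horizontal steps (so 12-h are vertical). To end at (-1,1) need (h-1)/2 right-steps and ((12-h)+1)/2 up-steps.
Sum over h with 1 ≤ h ≤ 11, h ≡ 1 (mod 2), 12-h ≡ 1 (mod 2):
h=1: C(12,1)·C(1,0)·C(11,6) = 12·1·462 = 5544
h=3: C(12,3)·C(3,1)·C(9,5) = 220·3·126 = 83160
h=5: C(12,5)·C(5,2)·C(7,4) = 792·10·35 = 277200
h=7: C(12,7)·C(7,3)·C(5,3) = 792·35·10 = 277200
h=9: C(12,9)·C(9,4)·C(3,2) = 220·126·3 = 83160
h=11: C(12,11)·C(11,5)·C(1,1) = 12·462·1 = 5544
Total favorable: 731808
Total paths: 4^12 = 16777216
P = 731808/16777216 = 22869/524288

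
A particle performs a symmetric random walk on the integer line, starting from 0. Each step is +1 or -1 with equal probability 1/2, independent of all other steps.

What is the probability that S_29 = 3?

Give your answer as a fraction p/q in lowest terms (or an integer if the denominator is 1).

Answer: 67863915/536870912

Derivation:
To reach position 3 after 29 steps: need 16 steps of +1 and 13 of -1.
Favorable paths: C(29,16) = 67863915
Total paths: 2^29 = 536870912
P = 67863915/536870912 = 67863915/536870912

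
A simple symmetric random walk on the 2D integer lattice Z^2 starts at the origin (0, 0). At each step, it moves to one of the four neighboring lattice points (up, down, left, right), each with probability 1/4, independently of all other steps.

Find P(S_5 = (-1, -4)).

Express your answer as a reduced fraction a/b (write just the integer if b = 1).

Answer: 5/1024

Derivation:
Let h be the number of horizontal steps (so 5-h are vertical). To end at (-1,-4) need (h-1)/2 right-steps and ((5-h)-4)/2 up-steps.
Sum over h with 1 ≤ h ≤ 1, h ≡ 1 (mod 2), 5-h ≡ 0 (mod 2):
h=1: C(5,1)·C(1,0)·C(4,0) = 5·1·1 = 5
Total favorable: 5
Total paths: 4^5 = 1024
P = 5/1024 = 5/1024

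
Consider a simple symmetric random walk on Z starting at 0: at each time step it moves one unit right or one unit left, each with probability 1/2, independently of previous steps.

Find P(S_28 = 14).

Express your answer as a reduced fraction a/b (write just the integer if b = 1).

Answer: 148005/33554432

Derivation:
To reach position 14 after 28 steps: need 21 steps of +1 and 7 of -1.
Favorable paths: C(28,21) = 1184040
Total paths: 2^28 = 268435456
P = 1184040/268435456 = 148005/33554432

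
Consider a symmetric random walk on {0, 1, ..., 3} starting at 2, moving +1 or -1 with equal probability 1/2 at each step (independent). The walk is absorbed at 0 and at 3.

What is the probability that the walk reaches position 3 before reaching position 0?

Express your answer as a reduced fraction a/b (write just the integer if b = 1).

Answer: 2/3

Derivation:
Symmetric walk (p = 1/2): the harmonic-function argument gives P(hit 3 before 0 | start at 2) = a/N.
P = 2/3 = 2/3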